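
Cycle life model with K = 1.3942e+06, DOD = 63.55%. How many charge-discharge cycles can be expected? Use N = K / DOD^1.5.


DOD^1.5 = 506.61
N = K / DOD^1.5 = 1.3942e+06 / 506.61 = 2752

2752 cycles


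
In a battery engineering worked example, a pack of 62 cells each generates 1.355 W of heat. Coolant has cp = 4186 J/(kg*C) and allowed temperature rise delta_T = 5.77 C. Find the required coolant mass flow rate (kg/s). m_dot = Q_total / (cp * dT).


Q_total = 62 * 1.355 = 84.01 W
m_dot = Q_total / (cp * dT) = 84.01 / (4186 * 5.77) = 0.003478 kg/s

0.003478 kg/s


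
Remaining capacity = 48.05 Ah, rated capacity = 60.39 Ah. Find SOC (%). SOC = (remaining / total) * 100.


SOC = (remaining / total) * 100 = (48.05 / 60.39) * 100 = 79.57%

79.57%


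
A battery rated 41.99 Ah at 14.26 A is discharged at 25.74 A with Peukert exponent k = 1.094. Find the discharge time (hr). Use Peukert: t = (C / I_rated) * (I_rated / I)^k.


Step 1: t_rated = C / I_rated = 41.99 / 14.26 = 2.9446 hr
Step 2: ratio = 14.26 / 25.74 = 0.554
Step 3: ratio^k = 0.554^1.094 = 0.52408
Step 4: t = t_rated * ratio^k = 2.9446 * 0.52408 = 1.543 hr

1.543 hr


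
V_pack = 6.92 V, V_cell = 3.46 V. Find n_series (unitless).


n = V_pack / V_cell = 6.92 / 3.46 = 2

2


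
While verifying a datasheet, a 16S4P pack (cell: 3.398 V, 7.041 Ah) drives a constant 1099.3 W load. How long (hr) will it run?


Step 1: E_pack = Ns * V_cell * Np * C_cell = 16 * 3.398 * 4 * 7.041 = 1531.2 Wh
Step 2: t = E_pack / P = 1531.2 / 1099.3 = 1.393 hr

1.393 hr


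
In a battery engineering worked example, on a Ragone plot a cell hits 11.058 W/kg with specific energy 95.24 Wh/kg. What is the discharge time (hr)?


t = E / P = 95.24 / 11.058 = 8.613 hr

8.613 hr


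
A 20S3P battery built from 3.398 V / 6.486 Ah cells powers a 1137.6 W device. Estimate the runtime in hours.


Step 1: E_pack = Ns * V_cell * Np * C_cell = 20 * 3.398 * 3 * 6.486 = 1322.4 Wh
Step 2: t = E_pack / P = 1322.4 / 1137.6 = 1.162 hr

1.162 hr


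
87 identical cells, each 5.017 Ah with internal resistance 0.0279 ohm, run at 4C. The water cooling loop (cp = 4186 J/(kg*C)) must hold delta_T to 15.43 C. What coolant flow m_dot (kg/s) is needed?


Step 1: I = 4 * 5.017 = 20.068 A
Step 2: Q_cell = I^2 * R = 20.068^2 * 0.0279 = 11.236 W
Step 3: Q_total = 87 * 11.236 = 977.53 W
Step 4: m_dot = Q_total / (cp * dT) = 977.53 / (4186 * 15.43) = 0.01513 kg/s

0.01513 kg/s


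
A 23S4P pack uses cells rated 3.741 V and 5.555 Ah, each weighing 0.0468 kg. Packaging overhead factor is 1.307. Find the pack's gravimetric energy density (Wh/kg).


Step 1: V_pack = 23 * 3.741 = 86.043 V
Step 2: C_pack = 4 * 5.555 = 22.22 Ah
Step 3: E_pack = V_pack * C_pack = 86.043 * 22.22 = 1911.9 Wh
Step 4: m_pack = 23 * 4 * 0.0468 * 1.307 = 5.6274 kg
Step 5: ED = E_pack / m_pack = 1911.9 / 5.6274 = 339.7 Wh/kg

339.7 Wh/kg


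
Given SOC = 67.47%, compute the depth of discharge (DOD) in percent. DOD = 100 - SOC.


Complement of SOC: DOD = 100% - 67.47% = 32.53%

32.53%


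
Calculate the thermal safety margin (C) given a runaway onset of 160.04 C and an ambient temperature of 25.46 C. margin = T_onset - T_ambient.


margin = T_onset - T_ambient = 160.04 - 25.46 = 134.58 C

134.58 C


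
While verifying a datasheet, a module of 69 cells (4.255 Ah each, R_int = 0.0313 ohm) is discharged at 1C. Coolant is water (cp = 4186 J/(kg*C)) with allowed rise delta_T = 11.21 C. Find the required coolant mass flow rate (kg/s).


Step 1: I = 1 * 4.255 = 4.255 A
Step 2: Q_cell = I^2 * R = 4.255^2 * 0.0313 = 0.56669 W
Step 3: Q_total = 69 * 0.56669 = 39.102 W
Step 4: m_dot = Q_total / (cp * dT) = 39.102 / (4186 * 11.21) = 8.333e-04 kg/s

8.333e-04 kg/s


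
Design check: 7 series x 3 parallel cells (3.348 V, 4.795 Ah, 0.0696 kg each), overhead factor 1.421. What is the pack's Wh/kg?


Step 1: V_pack = 7 * 3.348 = 23.436 V
Step 2: C_pack = 3 * 4.795 = 14.385 Ah
Step 3: E_pack = V_pack * C_pack = 23.436 * 14.385 = 337.13 Wh
Step 4: m_pack = 7 * 3 * 0.0696 * 1.421 = 2.0769 kg
Step 5: ED = E_pack / m_pack = 337.13 / 2.0769 = 162.3 Wh/kg

162.3 Wh/kg


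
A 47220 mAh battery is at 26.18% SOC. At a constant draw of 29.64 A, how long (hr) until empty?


Convert: C_total = 47220 mAh = 47.22 Ah
Step 1: remaining = SOC/100 * C_total = 26.18/100 * 47.22 = 12.362 Ah
Step 2: t = remaining / I = 12.362 / 29.64 = 0.4171 hr

0.4171 hr


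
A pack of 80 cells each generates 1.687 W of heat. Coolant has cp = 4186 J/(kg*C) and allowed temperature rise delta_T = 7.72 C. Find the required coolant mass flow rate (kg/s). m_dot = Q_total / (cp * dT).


Q_total = 80 * 1.687 = 134.96 W
m_dot = Q_total / (cp * dT) = 134.96 / (4186 * 7.72) = 0.004176 kg/s

0.004176 kg/s


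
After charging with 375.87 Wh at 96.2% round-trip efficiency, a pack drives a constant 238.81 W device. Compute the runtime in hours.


Step 1: E_discharge = eta/100 * E_charge = 96.2/100 * 375.87 = 361.59 Wh
Step 2: t = E_discharge / P = 361.59 / 238.81 = 1.514 hr

1.514 hr


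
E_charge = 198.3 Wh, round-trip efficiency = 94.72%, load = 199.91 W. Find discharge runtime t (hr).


Step 1: E_discharge = eta/100 * E_charge = 94.72/100 * 198.3 = 187.83 Wh
Step 2: t = E_discharge / P = 187.83 / 199.91 = 0.9396 hr

0.9396 hr


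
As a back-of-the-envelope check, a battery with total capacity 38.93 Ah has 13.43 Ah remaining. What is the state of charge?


SOC% = 13.43 / 38.93 * 100 = 34.50%

34.50%


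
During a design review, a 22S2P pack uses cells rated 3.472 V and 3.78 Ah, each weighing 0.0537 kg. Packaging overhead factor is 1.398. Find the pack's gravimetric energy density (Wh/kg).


Step 1: V_pack = 22 * 3.472 = 76.384 V
Step 2: C_pack = 2 * 3.78 = 7.56 Ah
Step 3: E_pack = V_pack * C_pack = 76.384 * 7.56 = 577.46 Wh
Step 4: m_pack = 22 * 2 * 0.0537 * 1.398 = 3.3032 kg
Step 5: ED = E_pack / m_pack = 577.46 / 3.3032 = 174.8 Wh/kg

174.8 Wh/kg


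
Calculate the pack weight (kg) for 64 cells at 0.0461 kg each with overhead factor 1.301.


m_pack = n * m_cell * overhead = 64 * 0.0461 * 1.301 = 3.838 kg

3.838 kg


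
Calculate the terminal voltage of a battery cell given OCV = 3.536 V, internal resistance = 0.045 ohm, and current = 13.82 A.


IR drop = 13.82 * 0.045 = 0.6219 V
V = 3.536 - 0.6219 = 2.914 V

2.914 V


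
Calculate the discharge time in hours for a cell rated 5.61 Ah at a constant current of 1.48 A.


t = capacity / current = 5.61 / 1.48 = 3.791 hr

3.791 hr


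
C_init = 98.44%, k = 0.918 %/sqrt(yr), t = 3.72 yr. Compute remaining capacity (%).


sqrt(t) = sqrt(3.72) = 1.9287
C_final = 98.44 - 0.918 * 1.9287 = 96.67%

96.67%


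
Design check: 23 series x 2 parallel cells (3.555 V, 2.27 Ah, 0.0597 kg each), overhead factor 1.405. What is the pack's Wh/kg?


Step 1: V_pack = 23 * 3.555 = 81.765 V
Step 2: C_pack = 2 * 2.27 = 4.54 Ah
Step 3: E_pack = V_pack * C_pack = 81.765 * 4.54 = 371.21 Wh
Step 4: m_pack = 23 * 2 * 0.0597 * 1.405 = 3.8584 kg
Step 5: ED = E_pack / m_pack = 371.21 / 3.8584 = 96.21 Wh/kg

96.21 Wh/kg


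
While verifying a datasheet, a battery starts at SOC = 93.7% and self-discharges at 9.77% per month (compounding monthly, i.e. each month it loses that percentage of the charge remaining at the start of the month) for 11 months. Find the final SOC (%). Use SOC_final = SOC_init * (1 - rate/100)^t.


Monthly retention factor = 1 - 9.77/100 = 0.9023
Over 11 months: factor^11 = 0.32275
SOC_final = 93.7 * 0.32275 = 30.24%

30.24%


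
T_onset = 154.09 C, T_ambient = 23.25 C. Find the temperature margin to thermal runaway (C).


margin = T_onset - T_ambient = 154.09 - 23.25 = 130.84 C

130.84 C


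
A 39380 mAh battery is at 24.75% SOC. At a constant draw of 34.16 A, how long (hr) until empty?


Convert: C_total = 39380 mAh = 39.38 Ah
Step 1: remaining = SOC/100 * C_total = 24.75/100 * 39.38 = 9.7466 Ah
Step 2: t = remaining / I = 9.7466 / 34.16 = 0.2853 hr

0.2853 hr


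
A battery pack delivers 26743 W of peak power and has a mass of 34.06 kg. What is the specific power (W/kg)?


SP = P / m = 26743 / 34.06 = 785.2 W/kg

785.2 W/kg


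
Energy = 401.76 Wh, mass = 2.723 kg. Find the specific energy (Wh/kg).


ED = E / m = 401.76 / 2.723 = 147.5 Wh/kg

147.5 Wh/kg


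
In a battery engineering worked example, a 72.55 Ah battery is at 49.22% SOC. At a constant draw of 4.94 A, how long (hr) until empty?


Step 1: remaining = SOC/100 * C_total = 49.22/100 * 72.55 = 35.709 Ah
Step 2: t = remaining / I = 35.709 / 4.94 = 7.229 hr

7.229 hr


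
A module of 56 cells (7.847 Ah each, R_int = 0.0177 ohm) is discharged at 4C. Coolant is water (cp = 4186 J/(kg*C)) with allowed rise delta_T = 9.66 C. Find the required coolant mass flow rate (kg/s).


Step 1: I = 4 * 7.847 = 31.388 A
Step 2: Q_cell = I^2 * R = 31.388^2 * 0.0177 = 17.438 W
Step 3: Q_total = 56 * 17.438 = 976.53 W
Step 4: m_dot = Q_total / (cp * dT) = 976.53 / (4186 * 9.66) = 0.02415 kg/s

0.02415 kg/s


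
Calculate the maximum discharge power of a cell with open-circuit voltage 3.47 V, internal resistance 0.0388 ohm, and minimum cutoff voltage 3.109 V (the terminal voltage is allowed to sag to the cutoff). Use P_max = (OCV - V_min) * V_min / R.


P_max = (OCV - V_min) * V_min / R = (3.47 - 3.109) * 3.109 / 0.0388 = 0.361 * 3.109 / 0.0388 = 28.93 W

28.93 W


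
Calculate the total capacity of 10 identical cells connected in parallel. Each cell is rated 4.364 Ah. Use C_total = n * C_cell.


Parallel capacities add: 10 * 4.364 Ah = 43.64 Ah

43.64 Ah


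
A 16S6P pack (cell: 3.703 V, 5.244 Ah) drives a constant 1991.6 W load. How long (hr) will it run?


Step 1: E_pack = Ns * V_cell * Np * C_cell = 16 * 3.703 * 6 * 5.244 = 1864.2 Wh
Step 2: t = E_pack / P = 1864.2 / 1991.6 = 0.9360 hr

0.9360 hr


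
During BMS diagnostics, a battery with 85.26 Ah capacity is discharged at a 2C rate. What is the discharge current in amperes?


At 2C: I = 2 * 85.26 Ah = 170.52 A

170.52 A


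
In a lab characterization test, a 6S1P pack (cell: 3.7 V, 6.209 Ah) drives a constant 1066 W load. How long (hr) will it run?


Step 1: E_pack = Ns * V_cell * Np * C_cell = 6 * 3.7 * 1 * 6.209 = 137.84 Wh
Step 2: t = E_pack / P = 137.84 / 1066 = 0.1293 hr

0.1293 hr


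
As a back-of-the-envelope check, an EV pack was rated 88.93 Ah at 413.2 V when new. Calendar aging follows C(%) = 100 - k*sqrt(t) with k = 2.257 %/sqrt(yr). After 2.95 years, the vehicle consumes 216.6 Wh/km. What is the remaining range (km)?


Step 1: capacity retention = 100 - 2.257 * sqrt(2.95) = 100 - 2.257 * 1.7176 = 96.123%
Step 2: C_now = 88.93 * 96.123/100 = 85.482 Ah
Step 3: E_pack = V * C_now = 413.2 * 85.482 = 35321 Wh
Step 4: range = E_pack / consumption = 35321 / 216.6 = 163.1 km

163.1 km


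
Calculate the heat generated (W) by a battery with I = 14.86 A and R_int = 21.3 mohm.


Convert: R = 21.3 mohm = 0.0213 ohm
Q = I^2 * R = 14.86^2 * 0.0213 = 4.703 W

4.703 W


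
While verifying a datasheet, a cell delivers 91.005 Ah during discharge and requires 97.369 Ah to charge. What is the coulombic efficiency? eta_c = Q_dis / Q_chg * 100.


Coulombic efficiency = 91.005/97.369 * 100% = 93.46%

93.46%


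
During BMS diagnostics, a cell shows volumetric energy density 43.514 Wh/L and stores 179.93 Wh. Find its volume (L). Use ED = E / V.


V = E / ED = 179.93 / 43.514 = 4.135 L

4.135 L


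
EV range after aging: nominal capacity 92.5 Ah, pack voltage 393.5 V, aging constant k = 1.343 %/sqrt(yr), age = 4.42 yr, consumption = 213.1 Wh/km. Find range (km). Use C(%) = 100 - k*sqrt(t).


Step 1: capacity retention = 100 - 1.343 * sqrt(4.42) = 100 - 1.343 * 2.1024 = 97.176%
Step 2: C_now = 92.5 * 97.176/100 = 89.888 Ah
Step 3: E_pack = V * C_now = 393.5 * 89.888 = 35371 Wh
Step 4: range = E_pack / consumption = 35371 / 213.1 = 166.0 km

166.0 km


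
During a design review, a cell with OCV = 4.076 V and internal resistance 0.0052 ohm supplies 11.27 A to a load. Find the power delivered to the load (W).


Step 1: V_terminal = OCV - I*R = 4.076 - 11.27 * 0.0052 = 4.0174 V
Step 2: P_out = V_terminal * I = 4.0174 * 11.27 = 45.28 W

45.28 W


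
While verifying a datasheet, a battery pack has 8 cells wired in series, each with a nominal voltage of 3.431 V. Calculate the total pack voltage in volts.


With 8 cells in series at 3.431 V each, V_pack = 27.448 V

27.448 V


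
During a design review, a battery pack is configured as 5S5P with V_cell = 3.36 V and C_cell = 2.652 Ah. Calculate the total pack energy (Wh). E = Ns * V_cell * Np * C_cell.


E = Ns * Vcell * Np * Ccell = 5 * 3.36 * 5 * 2.652 = 222.8 Wh

222.8 Wh


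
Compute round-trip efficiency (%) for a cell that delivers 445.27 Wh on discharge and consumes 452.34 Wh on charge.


Round-trip efficiency = 445.27/452.34 * 100% = 98.44%

98.44%


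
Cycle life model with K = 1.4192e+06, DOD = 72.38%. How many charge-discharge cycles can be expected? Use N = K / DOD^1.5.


Step 1: DOD^1.5 = 72.38^1.5 = 615.78
Step 2: N = 1.4192e+06 / 615.78 = 2305 cycles

2305 cycles


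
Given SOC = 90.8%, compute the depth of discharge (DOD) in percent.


DOD = 100 - SOC = 100 - 90.8 = 9.2%

9.2%


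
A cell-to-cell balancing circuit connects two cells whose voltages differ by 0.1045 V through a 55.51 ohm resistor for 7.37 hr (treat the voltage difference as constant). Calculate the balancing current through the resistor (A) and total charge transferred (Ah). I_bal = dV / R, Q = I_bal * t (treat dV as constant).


I_bal = dV / R = 0.1045 / 55.51 = 0.0018825 A
Q = I_bal * t = 0.0018825 * 7.37 = 0.01387 Ah

I=0.0018825 A, Q=0.01387 Ah


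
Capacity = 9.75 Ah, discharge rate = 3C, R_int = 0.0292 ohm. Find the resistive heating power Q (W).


Step 1: I = C_rate * capacity = 3 * 9.75 = 29.25 A
Step 2: Q = I^2 * R = 29.25^2 * 0.0292 = 855.56 * 0.0292 = 24.98 W

24.98 W


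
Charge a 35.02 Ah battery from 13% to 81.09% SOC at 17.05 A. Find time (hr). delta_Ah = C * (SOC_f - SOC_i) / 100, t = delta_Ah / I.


Step 1: dSOC = 81.09% - 13% = 68.09%
Step 2: delta_Ah = 35.02 * 68.09 / 100 = 23.845 Ah
Step 3: t = 23.845 / 17.05 = 1.399 hr

1.399 hr


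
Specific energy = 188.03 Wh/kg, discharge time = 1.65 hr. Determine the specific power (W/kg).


Specific power = 188.03 Wh/kg / 1.65 hr = 114.0 W/kg

114.0 W/kg


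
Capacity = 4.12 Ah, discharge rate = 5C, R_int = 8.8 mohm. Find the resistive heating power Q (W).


Convert: R = 8.8 mohm = 0.0088 ohm
Step 1: I = C_rate * capacity = 5 * 4.12 = 20.6 A
Step 2: Q = I^2 * R = 20.6^2 * 0.0088 = 424.36 * 0.0088 = 3.734 W

3.734 W


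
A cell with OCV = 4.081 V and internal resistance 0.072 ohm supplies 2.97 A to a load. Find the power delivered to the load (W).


Step 1: V_terminal = OCV - I*R = 4.081 - 2.97 * 0.072 = 3.8672 V
Step 2: P_out = V_terminal * I = 3.8672 * 2.97 = 11.49 W

11.49 W


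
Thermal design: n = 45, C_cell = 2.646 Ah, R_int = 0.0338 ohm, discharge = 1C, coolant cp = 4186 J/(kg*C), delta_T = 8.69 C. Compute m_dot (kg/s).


Step 1: I = 1 * 2.646 = 2.646 A
Step 2: Q_cell = I^2 * R = 2.646^2 * 0.0338 = 0.23664 W
Step 3: Q_total = 45 * 0.23664 = 10.649 W
Step 4: m_dot = Q_total / (cp * dT) = 10.649 / (4186 * 8.69) = 2.927e-04 kg/s

2.927e-04 kg/s


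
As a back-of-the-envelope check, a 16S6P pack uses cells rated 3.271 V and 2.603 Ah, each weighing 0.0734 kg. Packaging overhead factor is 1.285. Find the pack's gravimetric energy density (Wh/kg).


Step 1: V_pack = 16 * 3.271 = 52.336 V
Step 2: C_pack = 6 * 2.603 = 15.618 Ah
Step 3: E_pack = V_pack * C_pack = 52.336 * 15.618 = 817.38 Wh
Step 4: m_pack = 16 * 6 * 0.0734 * 1.285 = 9.0546 kg
Step 5: ED = E_pack / m_pack = 817.38 / 9.0546 = 90.27 Wh/kg

90.27 Wh/kg


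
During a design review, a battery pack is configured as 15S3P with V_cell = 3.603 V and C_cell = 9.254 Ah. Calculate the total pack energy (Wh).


V_pack = 15 * 3.603 = 54.045 V
C_pack = 3 * 9.254 = 27.762 Ah
E = V_pack * C_pack = 54.045 * 27.762 = 1500 Wh

1500 Wh


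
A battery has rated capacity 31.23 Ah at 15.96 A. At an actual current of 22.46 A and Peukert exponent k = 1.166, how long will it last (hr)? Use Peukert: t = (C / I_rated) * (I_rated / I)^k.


Step 1: t_rated = C / I_rated = 31.23 / 15.96 = 1.9568 hr
Step 2: ratio = 15.96 / 22.46 = 0.7106
Step 3: ratio^k = 0.7106^1.166 = 0.67142
Step 4: t = t_rated * ratio^k = 1.9568 * 0.67142 = 1.314 hr

1.314 hr


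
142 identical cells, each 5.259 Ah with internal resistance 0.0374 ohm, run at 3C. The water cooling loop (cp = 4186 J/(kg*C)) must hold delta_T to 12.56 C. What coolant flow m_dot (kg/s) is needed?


Step 1: I = 3 * 5.259 = 15.777 A
Step 2: Q_cell = I^2 * R = 15.777^2 * 0.0374 = 9.3094 W
Step 3: Q_total = 142 * 9.3094 = 1321.9 W
Step 4: m_dot = Q_total / (cp * dT) = 1321.9 / (4186 * 12.56) = 0.02514 kg/s

0.02514 kg/s


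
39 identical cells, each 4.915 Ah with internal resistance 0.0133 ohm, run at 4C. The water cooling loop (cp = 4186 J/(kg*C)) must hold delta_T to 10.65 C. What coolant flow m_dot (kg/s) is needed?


Step 1: I = 4 * 4.915 = 19.66 A
Step 2: Q_cell = I^2 * R = 19.66^2 * 0.0133 = 5.1407 W
Step 3: Q_total = 39 * 5.1407 = 200.49 W
Step 4: m_dot = Q_total / (cp * dT) = 200.49 / (4186 * 10.65) = 0.004497 kg/s

0.004497 kg/s


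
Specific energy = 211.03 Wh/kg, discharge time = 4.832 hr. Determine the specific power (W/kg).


Specific power = 211.03 Wh/kg / 4.832 hr = 43.67 W/kg

43.67 W/kg


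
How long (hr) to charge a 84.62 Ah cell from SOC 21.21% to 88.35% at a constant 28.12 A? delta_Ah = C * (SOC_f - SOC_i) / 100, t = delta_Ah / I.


Step 1: dSOC = 88.35% - 21.21% = 67.14%
Step 2: delta_Ah = 84.62 * 67.14 / 100 = 56.814 Ah
Step 3: t = 56.814 / 28.12 = 2.020 hr

2.020 hr


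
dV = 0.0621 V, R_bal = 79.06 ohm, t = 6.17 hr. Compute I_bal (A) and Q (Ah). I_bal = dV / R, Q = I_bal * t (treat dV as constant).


I_bal = dV / R = 0.0621 / 79.06 = 7.8548e-04 A
Q = I_bal * t = 7.8548e-04 * 6.17 = 0.004846 Ah

I=7.8548e-04 A, Q=0.004846 Ah


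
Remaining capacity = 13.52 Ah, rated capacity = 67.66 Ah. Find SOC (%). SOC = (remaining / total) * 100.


SOC% = 13.52 / 67.66 * 100 = 19.98%

19.98%


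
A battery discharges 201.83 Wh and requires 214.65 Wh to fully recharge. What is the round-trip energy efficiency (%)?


eta_e = E_dis / E_chg * 100 = 201.83 / 214.65 * 100 = 94.03%

94.03%


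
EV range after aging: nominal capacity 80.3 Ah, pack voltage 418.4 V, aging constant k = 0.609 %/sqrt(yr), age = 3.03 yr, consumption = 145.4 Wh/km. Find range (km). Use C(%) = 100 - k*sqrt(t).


Step 1: capacity retention = 100 - 0.609 * sqrt(3.03) = 100 - 0.609 * 1.7407 = 98.94%
Step 2: C_now = 80.3 * 98.94/100 = 79.449 Ah
Step 3: E_pack = V * C_now = 418.4 * 79.449 = 33241 Wh
Step 4: range = E_pack / consumption = 33241 / 145.4 = 228.6 km

228.6 km


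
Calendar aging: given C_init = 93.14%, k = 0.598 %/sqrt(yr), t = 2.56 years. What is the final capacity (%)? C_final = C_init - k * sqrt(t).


sqrt(t) = sqrt(2.56) = 1.6
C_final = 93.14 - 0.598 * 1.6 = 92.18%

92.18%


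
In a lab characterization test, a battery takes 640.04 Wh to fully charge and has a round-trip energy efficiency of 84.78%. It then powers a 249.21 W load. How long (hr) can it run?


Step 1: E_discharge = eta/100 * E_charge = 84.78/100 * 640.04 = 542.63 Wh
Step 2: t = E_discharge / P = 542.63 / 249.21 = 2.177 hr

2.177 hr


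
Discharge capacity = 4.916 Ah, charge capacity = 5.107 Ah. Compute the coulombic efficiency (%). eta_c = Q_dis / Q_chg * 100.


eta_c = Q_dis / Q_chg * 100 = 4.916 / 5.107 * 100 = 96.26%

96.26%


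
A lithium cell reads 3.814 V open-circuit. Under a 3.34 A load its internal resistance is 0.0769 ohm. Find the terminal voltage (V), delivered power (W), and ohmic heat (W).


Step 1: V_terminal = OCV - I*R = 3.814 - 3.34 * 0.0769 = 3.5572 V
Step 2: P_out = V_terminal * I = 3.5572 * 3.34 = 11.88 W
Step 3: Q = I^2 * R = 3.34^2 * 0.0769 = 0.8579 W

V=3.5572 V, P=11.88 W, Q=0.8579 W


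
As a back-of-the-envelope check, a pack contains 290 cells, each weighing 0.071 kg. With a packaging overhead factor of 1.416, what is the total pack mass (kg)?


m_pack = n * m_cell * overhead = 290 * 0.071 * 1.416 = 29.16 kg

29.16 kg


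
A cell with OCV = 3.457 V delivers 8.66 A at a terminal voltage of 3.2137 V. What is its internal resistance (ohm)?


R = (OCV - V) / I = (3.457 - 3.2137) / 8.66 = 0.02809 ohm

0.02809 ohm


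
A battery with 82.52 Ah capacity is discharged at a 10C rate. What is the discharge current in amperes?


I = C_rate * capacity = 10 * 82.52 = 825.2 A

825.2 A


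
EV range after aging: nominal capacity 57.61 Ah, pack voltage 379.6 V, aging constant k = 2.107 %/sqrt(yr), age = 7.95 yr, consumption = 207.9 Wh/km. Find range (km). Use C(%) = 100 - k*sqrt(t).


Step 1: capacity retention = 100 - 2.107 * sqrt(7.95) = 100 - 2.107 * 2.8196 = 94.059%
Step 2: C_now = 57.61 * 94.059/100 = 54.187 Ah
Step 3: E_pack = V * C_now = 379.6 * 54.187 = 20569 Wh
Step 4: range = E_pack / consumption = 20569 / 207.9 = 98.94 km

98.94 km


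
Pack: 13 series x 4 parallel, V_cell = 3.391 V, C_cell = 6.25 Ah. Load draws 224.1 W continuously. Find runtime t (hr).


Step 1: E_pack = Ns * V_cell * Np * C_cell = 13 * 3.391 * 4 * 6.25 = 1102.1 Wh
Step 2: t = E_pack / P = 1102.1 / 224.1 = 4.918 hr

4.918 hr


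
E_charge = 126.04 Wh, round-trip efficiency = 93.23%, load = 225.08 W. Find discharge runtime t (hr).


Step 1: E_discharge = eta/100 * E_charge = 93.23/100 * 126.04 = 117.51 Wh
Step 2: t = E_discharge / P = 117.51 / 225.08 = 0.5221 hr

0.5221 hr


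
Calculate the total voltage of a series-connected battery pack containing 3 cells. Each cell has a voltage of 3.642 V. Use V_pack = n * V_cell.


V_pack = n * V_cell = 3 * 3.642 = 10.926 V

10.926 V


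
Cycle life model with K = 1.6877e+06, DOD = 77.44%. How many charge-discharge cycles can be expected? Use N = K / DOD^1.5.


Step 1: DOD^1.5 = 77.44^1.5 = 681.47
Step 2: N = 1.6877e+06 / 681.47 = 2477 cycles

2477 cycles


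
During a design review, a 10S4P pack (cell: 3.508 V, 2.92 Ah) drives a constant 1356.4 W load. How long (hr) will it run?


Step 1: E_pack = Ns * V_cell * Np * C_cell = 10 * 3.508 * 4 * 2.92 = 409.73 Wh
Step 2: t = E_pack / P = 409.73 / 1356.4 = 0.3021 hr

0.3021 hr


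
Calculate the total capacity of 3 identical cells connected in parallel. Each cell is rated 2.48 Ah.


C_total = 3 * 2.48 = 7.44 Ah

7.44 Ah


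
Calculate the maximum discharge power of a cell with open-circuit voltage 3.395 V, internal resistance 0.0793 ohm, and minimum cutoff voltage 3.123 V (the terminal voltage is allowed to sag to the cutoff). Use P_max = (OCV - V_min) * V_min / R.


dV = OCV - V_min = 0.272 V (so I_max = dV / R)
P_max = dV * V_min / R = 0.272 * 3.123 / 0.0793 = 10.71 W

10.71 W


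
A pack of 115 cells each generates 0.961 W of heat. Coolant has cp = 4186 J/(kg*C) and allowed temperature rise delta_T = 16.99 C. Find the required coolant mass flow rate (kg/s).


Q_total = 115 * 0.961 = 110.52 W
m_dot = Q_total / (cp * dT) = 110.52 / (4186 * 16.99) = 0.001554 kg/s

0.001554 kg/s


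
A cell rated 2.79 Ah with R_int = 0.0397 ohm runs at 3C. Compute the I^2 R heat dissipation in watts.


Step 1: I = C_rate * capacity = 3 * 2.79 = 8.37 A
Step 2: Q = I^2 * R = 8.37^2 * 0.0397 = 70.057 * 0.0397 = 2.781 W

2.781 W


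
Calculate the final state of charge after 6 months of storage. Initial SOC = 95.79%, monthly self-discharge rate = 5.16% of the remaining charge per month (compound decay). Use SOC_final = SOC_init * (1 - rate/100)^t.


Monthly retention factor = 1 - 5.16/100 = 0.9484
Over 6 months: factor^6 = 0.72769
SOC_final = 95.79 * 0.72769 = 69.71%

69.71%


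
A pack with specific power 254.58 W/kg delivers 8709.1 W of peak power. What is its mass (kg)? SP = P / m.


m = P / SP = 8709.1 / 254.58 = 34.21 kg

34.21 kg


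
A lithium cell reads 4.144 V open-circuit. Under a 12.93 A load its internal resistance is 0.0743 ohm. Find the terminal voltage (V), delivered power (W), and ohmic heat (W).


Step 1: V_terminal = OCV - I*R = 4.144 - 12.93 * 0.0743 = 3.1833 V
Step 2: P_out = V_terminal * I = 3.1833 * 12.93 = 41.16 W
Step 3: Q = I^2 * R = 12.93^2 * 0.0743 = 12.42 W

V=3.1833 V, P=41.16 W, Q=12.42 W


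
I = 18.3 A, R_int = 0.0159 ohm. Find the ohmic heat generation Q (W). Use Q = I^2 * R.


I^2 = 334.89
Q = 334.89 * 0.0159 = 5.325 W

5.325 W


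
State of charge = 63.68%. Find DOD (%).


Complement of SOC: DOD = 100% - 63.68% = 36.32%

36.32%


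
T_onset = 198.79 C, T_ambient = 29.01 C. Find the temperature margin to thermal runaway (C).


margin = T_onset - T_ambient = 198.79 - 29.01 = 169.78 C

169.78 C


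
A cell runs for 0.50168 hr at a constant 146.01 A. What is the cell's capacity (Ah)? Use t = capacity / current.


C = I * t = 146.01 * 0.50168 = 73.25 Ah

73.25 Ah


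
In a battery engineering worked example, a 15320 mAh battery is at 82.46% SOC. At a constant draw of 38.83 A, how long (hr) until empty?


Convert: C_total = 15320 mAh = 15.32 Ah
Step 1: remaining = SOC/100 * C_total = 82.46/100 * 15.32 = 12.633 Ah
Step 2: t = remaining / I = 12.633 / 38.83 = 0.3253 hr

0.3253 hr


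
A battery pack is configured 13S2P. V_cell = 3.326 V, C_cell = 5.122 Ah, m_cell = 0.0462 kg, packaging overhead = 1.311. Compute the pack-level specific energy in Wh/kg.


Step 1: V_pack = 13 * 3.326 = 43.238 V
Step 2: C_pack = 2 * 5.122 = 10.244 Ah
Step 3: E_pack = V_pack * C_pack = 43.238 * 10.244 = 442.93 Wh
Step 4: m_pack = 13 * 2 * 0.0462 * 1.311 = 1.5748 kg
Step 5: ED = E_pack / m_pack = 442.93 / 1.5748 = 281.3 Wh/kg

281.3 Wh/kg


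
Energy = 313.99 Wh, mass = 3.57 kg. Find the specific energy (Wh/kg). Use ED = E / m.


ED = E / m = 313.99 / 3.57 = 87.95 Wh/kg

87.95 Wh/kg


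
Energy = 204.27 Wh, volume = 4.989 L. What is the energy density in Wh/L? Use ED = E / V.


ED = E / V = 204.27 / 4.989 = 40.94 Wh/L

40.94 Wh/L


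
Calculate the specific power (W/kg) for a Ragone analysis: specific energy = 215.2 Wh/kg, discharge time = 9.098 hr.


Specific power = 215.2 Wh/kg / 9.098 hr = 23.65 W/kg

23.65 W/kg


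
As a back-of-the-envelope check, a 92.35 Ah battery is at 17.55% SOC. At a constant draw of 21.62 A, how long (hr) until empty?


Step 1: remaining = SOC/100 * C_total = 17.55/100 * 92.35 = 16.207 Ah
Step 2: t = remaining / I = 16.207 / 21.62 = 0.7496 hr

0.7496 hr


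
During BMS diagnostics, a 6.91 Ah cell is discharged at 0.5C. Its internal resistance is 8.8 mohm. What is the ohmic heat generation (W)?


Convert: R = 8.8 mohm = 0.0088 ohm
Step 1: I = C_rate * capacity = 0.5 * 6.91 = 3.455 A
Step 2: Q = I^2 * R = 3.455^2 * 0.0088 = 11.937 * 0.0088 = 0.1050 W

0.1050 W


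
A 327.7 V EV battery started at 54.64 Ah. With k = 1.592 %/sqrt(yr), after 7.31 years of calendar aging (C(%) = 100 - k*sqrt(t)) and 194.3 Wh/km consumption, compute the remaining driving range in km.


Step 1: capacity retention = 100 - 1.592 * sqrt(7.31) = 100 - 1.592 * 2.7037 = 95.696%
Step 2: C_now = 54.64 * 95.696/100 = 52.288 Ah
Step 3: E_pack = V * C_now = 327.7 * 52.288 = 17135 Wh
Step 4: range = E_pack / consumption = 17135 / 194.3 = 88.19 km

88.19 km


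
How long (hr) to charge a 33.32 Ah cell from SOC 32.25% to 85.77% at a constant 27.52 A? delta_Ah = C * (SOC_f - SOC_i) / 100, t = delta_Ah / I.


delta_Ah = 33.32 * (85.77 - 32.25) / 100 = 17.833 Ah
t = delta_Ah / I = 17.833 / 27.52 = 0.6480 hr

0.6480 hr


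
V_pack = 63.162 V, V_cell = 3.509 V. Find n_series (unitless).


Rearranging: n = V_pack / V_cell = 63.162 / 3.509 = 18 cells

18


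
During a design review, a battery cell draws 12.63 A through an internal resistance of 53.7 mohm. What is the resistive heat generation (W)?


Convert: R = 53.7 mohm = 0.0537 ohm
I^2 = 159.52
Q = 159.52 * 0.0537 = 8.566 W

8.566 W


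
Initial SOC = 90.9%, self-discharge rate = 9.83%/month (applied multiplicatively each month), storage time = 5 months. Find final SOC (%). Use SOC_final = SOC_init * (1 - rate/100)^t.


decay = (1 - 9.83/100)^5 = 0.59609
SOC_final = 90.9 * 0.59609 = 54.18%

54.18%


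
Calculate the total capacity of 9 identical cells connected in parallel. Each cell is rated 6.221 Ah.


Parallel capacities add: 9 * 6.221 Ah = 55.989 Ah

55.989 Ah


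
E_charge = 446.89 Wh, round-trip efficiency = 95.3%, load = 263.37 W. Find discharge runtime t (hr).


Step 1: E_discharge = eta/100 * E_charge = 95.3/100 * 446.89 = 425.89 Wh
Step 2: t = E_discharge / P = 425.89 / 263.37 = 1.617 hr

1.617 hr


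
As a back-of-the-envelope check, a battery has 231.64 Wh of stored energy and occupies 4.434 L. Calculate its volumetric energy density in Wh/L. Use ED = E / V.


Volumetric ED = 231.64 Wh / 4.434 L = 52.24 Wh/L

52.24 Wh/L


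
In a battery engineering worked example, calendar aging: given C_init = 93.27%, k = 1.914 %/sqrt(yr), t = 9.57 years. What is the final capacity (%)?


Step 1: sqrt(9.57 yr) = 3.0935
Step 2: drop = 1.914 * 3.0935 = 5.921
Step 3: C_final = 93.27 - 5.921 = 87.35%

87.35%


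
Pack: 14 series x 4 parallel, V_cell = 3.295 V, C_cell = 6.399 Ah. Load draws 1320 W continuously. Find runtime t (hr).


Step 1: E_pack = Ns * V_cell * Np * C_cell = 14 * 3.295 * 4 * 6.399 = 1180.7 Wh
Step 2: t = E_pack / P = 1180.7 / 1320 = 0.8945 hr

0.8945 hr


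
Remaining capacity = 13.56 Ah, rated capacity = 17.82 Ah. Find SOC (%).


SOC% = 13.56 / 17.82 * 100 = 76.09%

76.09%


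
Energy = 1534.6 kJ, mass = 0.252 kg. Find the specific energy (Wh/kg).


Convert: E = 1534.6 kJ = 426.28 Wh
ED = E / m = 426.28 / 0.252 = 1692 Wh/kg

1692 Wh/kg


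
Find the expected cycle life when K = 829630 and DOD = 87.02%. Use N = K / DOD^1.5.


DOD^1.5 = 811.76
N = K / DOD^1.5 = 829630 / 811.76 = 1022

1022 cycles


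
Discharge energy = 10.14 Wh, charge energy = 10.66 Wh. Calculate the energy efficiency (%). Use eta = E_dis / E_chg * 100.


Round-trip efficiency = 10.14/10.66 * 100% = 95.12%

95.12%


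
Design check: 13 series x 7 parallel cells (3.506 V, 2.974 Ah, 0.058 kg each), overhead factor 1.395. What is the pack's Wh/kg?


Step 1: V_pack = 13 * 3.506 = 45.578 V
Step 2: C_pack = 7 * 2.974 = 20.818 Ah
Step 3: E_pack = V_pack * C_pack = 45.578 * 20.818 = 948.84 Wh
Step 4: m_pack = 13 * 7 * 0.058 * 1.395 = 7.3628 kg
Step 5: ED = E_pack / m_pack = 948.84 / 7.3628 = 128.9 Wh/kg

128.9 Wh/kg


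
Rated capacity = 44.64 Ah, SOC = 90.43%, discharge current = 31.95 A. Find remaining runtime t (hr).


Step 1: remaining = SOC/100 * C_total = 90.43/100 * 44.64 = 40.368 Ah
Step 2: t = remaining / I = 40.368 / 31.95 = 1.263 hr

1.263 hr


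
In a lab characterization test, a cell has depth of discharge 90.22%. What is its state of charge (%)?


SOC = 100 - DOD = 100 - 90.22 = 9.78%

9.78%


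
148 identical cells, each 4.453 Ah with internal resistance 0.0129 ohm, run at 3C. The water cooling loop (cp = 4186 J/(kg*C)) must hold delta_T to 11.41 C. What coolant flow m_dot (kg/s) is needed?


Step 1: I = 3 * 4.453 = 13.359 A
Step 2: Q_cell = I^2 * R = 13.359^2 * 0.0129 = 2.3022 W
Step 3: Q_total = 148 * 2.3022 = 340.73 W
Step 4: m_dot = Q_total / (cp * dT) = 340.73 / (4186 * 11.41) = 0.007134 kg/s

0.007134 kg/s


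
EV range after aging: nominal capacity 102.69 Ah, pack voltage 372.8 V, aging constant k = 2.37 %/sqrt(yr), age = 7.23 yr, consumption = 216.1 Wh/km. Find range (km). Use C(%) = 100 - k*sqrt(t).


Step 1: capacity retention = 100 - 2.37 * sqrt(7.23) = 100 - 2.37 * 2.6889 = 93.627%
Step 2: C_now = 102.69 * 93.627/100 = 96.146 Ah
Step 3: E_pack = V * C_now = 372.8 * 96.146 = 35843 Wh
Step 4: range = E_pack / consumption = 35843 / 216.1 = 165.9 km

165.9 km


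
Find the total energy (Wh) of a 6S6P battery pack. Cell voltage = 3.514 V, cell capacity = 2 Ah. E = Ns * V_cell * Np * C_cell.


V_pack = 6 * 3.514 = 21.084 V
C_pack = 6 * 2 = 12 Ah
E = V_pack * C_pack = 21.084 * 12 = 253.0 Wh

253.0 Wh


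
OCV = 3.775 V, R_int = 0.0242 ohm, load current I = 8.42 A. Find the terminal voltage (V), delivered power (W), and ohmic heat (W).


Step 1: V_terminal = OCV - I*R = 3.775 - 8.42 * 0.0242 = 3.5712 V
Step 2: P_out = V_terminal * I = 3.5712 * 8.42 = 30.07 W
Step 3: Q = I^2 * R = 8.42^2 * 0.0242 = 1.716 W

V=3.5712 V, P=30.07 W, Q=1.716 W


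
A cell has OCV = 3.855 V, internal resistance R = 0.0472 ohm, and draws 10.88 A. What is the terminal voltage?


IR drop = 10.88 * 0.0472 = 0.51354 V
V = 3.855 - 0.51354 = 3.341 V

3.341 V


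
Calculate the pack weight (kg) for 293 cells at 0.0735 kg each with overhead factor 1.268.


m_pack = n * m_cell * overhead = 293 * 0.0735 * 1.268 = 27.31 kg

27.31 kg


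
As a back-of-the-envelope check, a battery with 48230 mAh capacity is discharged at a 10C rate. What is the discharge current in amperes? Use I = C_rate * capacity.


Convert: capacity = 48230 mAh = 48.23 Ah
I = C_rate * capacity = 10 * 48.23 = 482.3 A

482.3 A


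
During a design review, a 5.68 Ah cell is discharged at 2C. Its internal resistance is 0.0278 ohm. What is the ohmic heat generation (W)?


Step 1: I = C_rate * capacity = 2 * 5.68 = 11.36 A
Step 2: Q = I^2 * R = 11.36^2 * 0.0278 = 129.05 * 0.0278 = 3.588 W

3.588 W


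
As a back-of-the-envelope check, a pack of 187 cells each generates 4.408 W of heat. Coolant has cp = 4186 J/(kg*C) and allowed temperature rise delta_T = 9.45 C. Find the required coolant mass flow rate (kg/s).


Step 1: Total heat Q = 187 * 4.408 W = 824.3 W
Step 2: denom = cp * dT = 4186 * 9.45 = 39558
Step 3: m_dot = 824.3 / 39558 = 0.02084 kg/s

0.02084 kg/s


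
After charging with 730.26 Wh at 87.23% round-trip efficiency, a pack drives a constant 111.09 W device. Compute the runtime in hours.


Step 1: E_discharge = eta/100 * E_charge = 87.23/100 * 730.26 = 637.01 Wh
Step 2: t = E_discharge / P = 637.01 / 111.09 = 5.734 hr

5.734 hr


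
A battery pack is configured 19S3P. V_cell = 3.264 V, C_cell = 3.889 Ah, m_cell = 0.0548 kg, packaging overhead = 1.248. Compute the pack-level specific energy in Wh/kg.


Step 1: V_pack = 19 * 3.264 = 62.016 V
Step 2: C_pack = 3 * 3.889 = 11.667 Ah
Step 3: E_pack = V_pack * C_pack = 62.016 * 11.667 = 723.54 Wh
Step 4: m_pack = 19 * 3 * 0.0548 * 1.248 = 3.8983 kg
Step 5: ED = E_pack / m_pack = 723.54 / 3.8983 = 185.6 Wh/kg

185.6 Wh/kg


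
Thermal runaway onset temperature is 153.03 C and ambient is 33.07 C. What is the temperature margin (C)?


Safety margin = 153.03 C - 33.07 C = 119.96 C

119.96 C


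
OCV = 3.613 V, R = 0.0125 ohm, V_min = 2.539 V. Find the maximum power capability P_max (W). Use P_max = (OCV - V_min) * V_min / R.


P_max = (OCV - V_min) * V_min / R = (3.613 - 2.539) * 2.539 / 0.0125 = 1.074 * 2.539 / 0.0125 = 218.2 W

218.2 W


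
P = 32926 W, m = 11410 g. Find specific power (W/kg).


Convert: m = 11410 g = 11.41 kg
Specific power = 32926 W / 11.41 kg = 2886 W/kg

2886 W/kg


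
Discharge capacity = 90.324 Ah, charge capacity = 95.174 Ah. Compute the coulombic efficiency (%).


Coulombic efficiency = 90.324/95.174 * 100% = 94.90%

94.90%


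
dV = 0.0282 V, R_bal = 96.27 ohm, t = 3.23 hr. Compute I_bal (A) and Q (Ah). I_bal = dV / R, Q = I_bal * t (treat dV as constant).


First, Ohm's law: I_bal = 0.0282 V / 96.27 ohm = 2.9293e-04 A
Then Q = I * t = 2.9293e-04 A * 3.23 hr = 9.462e-04 Ah

I=2.9293e-04 A, Q=9.462e-04 Ah


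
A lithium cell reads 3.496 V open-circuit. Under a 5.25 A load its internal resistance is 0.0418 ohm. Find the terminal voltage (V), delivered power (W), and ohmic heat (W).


Step 1: V_terminal = OCV - I*R = 3.496 - 5.25 * 0.0418 = 3.2766 V
Step 2: P_out = V_terminal * I = 3.2766 * 5.25 = 17.20 W
Step 3: Q = I^2 * R = 5.25^2 * 0.0418 = 1.152 W

V=3.2766 V, P=17.20 W, Q=1.152 W


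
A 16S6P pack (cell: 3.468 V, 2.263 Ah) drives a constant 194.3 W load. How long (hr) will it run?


Step 1: E_pack = Ns * V_cell * Np * C_cell = 16 * 3.468 * 6 * 2.263 = 753.42 Wh
Step 2: t = E_pack / P = 753.42 / 194.3 = 3.878 hr

3.878 hr


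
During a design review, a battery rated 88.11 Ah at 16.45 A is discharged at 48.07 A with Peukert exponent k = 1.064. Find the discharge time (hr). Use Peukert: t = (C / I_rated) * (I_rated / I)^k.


t_rated = C / I_rated = 88.11 / 16.45 = 5.3562 hr
(I_rated/I)^k = (0.34221)^1.064 = 0.31951
t = t_rated * (I_rated/I)^k = 5.3562 * 0.31951 = 1.711 hr

1.711 hr


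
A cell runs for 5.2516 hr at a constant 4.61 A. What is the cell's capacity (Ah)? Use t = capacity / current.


C = I * t = 4.61 * 5.2516 = 24.21 Ah

24.21 Ah


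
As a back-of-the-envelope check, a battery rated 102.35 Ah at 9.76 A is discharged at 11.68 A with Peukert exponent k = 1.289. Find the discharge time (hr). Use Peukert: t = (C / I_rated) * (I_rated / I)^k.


t_rated = C / I_rated = 102.35 / 9.76 = 10.487 hr
(I_rated/I)^k = (0.83562)^1.289 = 0.79336
t = t_rated * (I_rated/I)^k = 10.487 * 0.79336 = 8.320 hr

8.320 hr


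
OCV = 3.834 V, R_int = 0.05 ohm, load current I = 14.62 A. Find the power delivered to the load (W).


Step 1: V_terminal = OCV - I*R = 3.834 - 14.62 * 0.05 = 3.103 V
Step 2: P_out = V_terminal * I = 3.103 * 14.62 = 45.37 W

45.37 W


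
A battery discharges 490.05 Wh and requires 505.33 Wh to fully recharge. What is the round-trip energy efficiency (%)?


eta_e = E_dis / E_chg * 100 = 490.05 / 505.33 * 100 = 96.98%

96.98%


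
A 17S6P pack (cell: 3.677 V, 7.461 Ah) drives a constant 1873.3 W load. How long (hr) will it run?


Step 1: E_pack = Ns * V_cell * Np * C_cell = 17 * 3.677 * 6 * 7.461 = 2798.3 Wh
Step 2: t = E_pack / P = 2798.3 / 1873.3 = 1.494 hr

1.494 hr


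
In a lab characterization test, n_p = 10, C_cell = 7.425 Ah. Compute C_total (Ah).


Parallel capacities add: 10 * 7.425 Ah = 74.25 Ah

74.25 Ah


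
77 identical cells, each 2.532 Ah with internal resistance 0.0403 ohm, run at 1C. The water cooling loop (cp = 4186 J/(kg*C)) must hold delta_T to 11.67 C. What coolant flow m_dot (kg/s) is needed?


Step 1: I = 1 * 2.532 = 2.532 A
Step 2: Q_cell = I^2 * R = 2.532^2 * 0.0403 = 0.25836 W
Step 3: Q_total = 77 * 0.25836 = 19.894 W
Step 4: m_dot = Q_total / (cp * dT) = 19.894 / (4186 * 11.67) = 4.072e-04 kg/s

4.072e-04 kg/s


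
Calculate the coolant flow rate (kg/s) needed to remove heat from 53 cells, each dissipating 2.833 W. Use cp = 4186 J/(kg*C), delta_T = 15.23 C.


Step 1: Total heat Q = 53 * 2.833 W = 150.15 W
Step 2: denom = cp * dT = 4186 * 15.23 = 63753
Step 3: m_dot = 150.15 / 63753 = 0.002355 kg/s

0.002355 kg/s


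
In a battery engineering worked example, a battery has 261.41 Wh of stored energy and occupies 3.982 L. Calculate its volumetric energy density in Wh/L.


ED = E / V = 261.41 / 3.982 = 65.65 Wh/L

65.65 Wh/L


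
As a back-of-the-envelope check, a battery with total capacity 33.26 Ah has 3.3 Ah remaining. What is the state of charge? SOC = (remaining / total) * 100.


SOC = (remaining / total) * 100 = (3.3 / 33.26) * 100 = 9.922%

9.922%


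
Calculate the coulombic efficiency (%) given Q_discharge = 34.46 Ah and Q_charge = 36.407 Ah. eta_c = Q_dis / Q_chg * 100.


Coulombic efficiency = 34.46/36.407 * 100% = 94.65%

94.65%


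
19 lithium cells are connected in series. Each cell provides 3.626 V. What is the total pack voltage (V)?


V_pack = n * V_cell = 19 * 3.626 = 68.894 V

68.894 V


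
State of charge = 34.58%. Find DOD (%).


DOD = 100 - SOC = 100 - 34.58 = 65.42%

65.42%


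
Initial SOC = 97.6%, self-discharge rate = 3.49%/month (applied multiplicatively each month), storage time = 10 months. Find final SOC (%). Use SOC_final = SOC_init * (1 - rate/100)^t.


decay = (1 - 3.49/100)^10 = 0.70101
SOC_final = 97.6 * 0.70101 = 68.42%

68.42%
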